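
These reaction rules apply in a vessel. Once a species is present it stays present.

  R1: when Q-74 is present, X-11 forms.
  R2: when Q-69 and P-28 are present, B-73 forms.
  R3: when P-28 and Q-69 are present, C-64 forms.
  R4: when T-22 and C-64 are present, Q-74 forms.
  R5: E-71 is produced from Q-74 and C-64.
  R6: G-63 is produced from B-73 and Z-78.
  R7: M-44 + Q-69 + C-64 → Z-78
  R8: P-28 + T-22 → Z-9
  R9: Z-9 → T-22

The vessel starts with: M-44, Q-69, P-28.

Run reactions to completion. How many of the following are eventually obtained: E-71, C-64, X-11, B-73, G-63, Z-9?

Q-69 and P-28 present → B-73 forms (R2).
P-28 and Q-69 present → C-64 forms (R3).
M-44, Q-69, and C-64 present → Z-78 forms (R7).
B-73 and Z-78 present → G-63 forms (R6).
E-71 would need Q-74 and C-64 (R5), but Q-74 never forms.
C-64: reached.
X-11 would need Q-74 (R1), but Q-74 never forms.
B-73: reached.
G-63: reached.
Z-9 would need P-28 and T-22 (R8), but T-22 never forms.
Reached: C-64, B-73, and G-63 — 3 of the 6.

3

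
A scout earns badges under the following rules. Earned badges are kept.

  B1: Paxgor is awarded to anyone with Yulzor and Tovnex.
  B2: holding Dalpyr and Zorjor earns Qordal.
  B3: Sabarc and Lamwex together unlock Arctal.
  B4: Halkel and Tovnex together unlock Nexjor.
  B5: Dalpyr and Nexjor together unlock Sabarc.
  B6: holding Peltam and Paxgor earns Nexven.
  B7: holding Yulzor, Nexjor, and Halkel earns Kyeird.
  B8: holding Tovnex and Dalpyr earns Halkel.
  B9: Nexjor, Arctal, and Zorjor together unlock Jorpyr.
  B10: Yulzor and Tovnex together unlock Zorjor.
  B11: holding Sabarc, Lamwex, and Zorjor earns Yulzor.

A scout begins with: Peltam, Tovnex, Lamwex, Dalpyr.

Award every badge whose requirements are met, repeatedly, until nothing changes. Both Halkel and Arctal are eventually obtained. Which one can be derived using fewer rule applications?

Halkel: With Tovnex and Dalpyr, Halkel is earned (B8). [1 rule application]
Arctal: With Tovnex and Dalpyr, Halkel is earned (B8). With Halkel and Tovnex, Nexjor is earned (B4). With Dalpyr and Nexjor, Sabarc is earned (B5). With Sabarc and Lamwex, Arctal is earned (B3). [4 rule applications]
Halkel needs fewer.

Halkel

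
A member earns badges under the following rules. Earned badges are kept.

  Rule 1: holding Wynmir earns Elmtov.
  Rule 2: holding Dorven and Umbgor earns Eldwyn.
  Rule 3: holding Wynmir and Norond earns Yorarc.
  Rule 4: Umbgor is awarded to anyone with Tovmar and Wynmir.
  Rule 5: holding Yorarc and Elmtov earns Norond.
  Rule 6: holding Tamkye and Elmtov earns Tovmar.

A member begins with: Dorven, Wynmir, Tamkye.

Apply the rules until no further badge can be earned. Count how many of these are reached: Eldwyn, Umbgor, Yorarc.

With Wynmir, Elmtov is earned (Rule 1).
With Tamkye and Elmtov, Tovmar is earned (Rule 6).
With Tovmar and Wynmir, Umbgor is earned (Rule 4).
With Dorven and Umbgor, Eldwyn is earned (Rule 2).
Eldwyn: reached.
Umbgor: reached.
Yorarc would need Wynmir and Norond (Rule 3), but Norond is never earned.
Reached: Eldwyn and Umbgor — 2 of the 3.

2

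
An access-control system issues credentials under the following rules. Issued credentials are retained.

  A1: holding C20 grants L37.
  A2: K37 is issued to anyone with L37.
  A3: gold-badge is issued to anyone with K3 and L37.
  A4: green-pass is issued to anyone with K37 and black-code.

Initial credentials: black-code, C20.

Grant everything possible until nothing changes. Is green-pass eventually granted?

Holding C20 grants L37 (A1).
Holding L37 grants K37 (A2).
Holding K37 and black-code grants green-pass (A4).

Yes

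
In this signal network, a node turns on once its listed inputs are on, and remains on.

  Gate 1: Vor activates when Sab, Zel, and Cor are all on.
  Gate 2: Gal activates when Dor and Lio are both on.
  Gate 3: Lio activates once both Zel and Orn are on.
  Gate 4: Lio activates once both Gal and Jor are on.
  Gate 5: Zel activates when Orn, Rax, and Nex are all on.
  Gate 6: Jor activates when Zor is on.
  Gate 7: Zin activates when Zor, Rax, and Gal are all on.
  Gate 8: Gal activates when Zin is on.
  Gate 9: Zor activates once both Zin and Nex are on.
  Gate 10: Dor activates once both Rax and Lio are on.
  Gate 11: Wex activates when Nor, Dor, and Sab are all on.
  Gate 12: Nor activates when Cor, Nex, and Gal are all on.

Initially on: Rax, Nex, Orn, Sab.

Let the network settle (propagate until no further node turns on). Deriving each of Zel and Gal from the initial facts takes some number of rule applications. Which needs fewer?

Zel: Gate 5: Orn, Rax, and Nex on → Zel on. [1 rule application]
Gal: Gate 5: Orn, Rax, and Nex on → Zel on. Zel and Orn are on, so Lio activates (Gate 3). Rax and Lio are on, so Dor activates (Gate 10). Dor and Lio are on, so Gal activates (Gate 2). [4 rule applications]
Zel needs fewer.

Zel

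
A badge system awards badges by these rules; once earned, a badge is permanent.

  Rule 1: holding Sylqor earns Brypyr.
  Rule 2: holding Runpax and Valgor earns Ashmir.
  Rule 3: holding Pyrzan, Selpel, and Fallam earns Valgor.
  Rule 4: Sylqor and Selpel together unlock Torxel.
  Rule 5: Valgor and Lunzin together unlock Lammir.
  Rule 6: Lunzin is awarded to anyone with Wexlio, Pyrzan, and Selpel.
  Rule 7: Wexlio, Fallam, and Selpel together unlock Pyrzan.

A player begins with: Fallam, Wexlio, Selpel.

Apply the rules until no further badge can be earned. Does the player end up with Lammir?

With Wexlio, Fallam, and Selpel, Pyrzan is earned (Rule 7).
With Wexlio, Pyrzan, and Selpel, Lunzin is earned (Rule 6).
With Pyrzan, Selpel, and Fallam, Valgor is earned (Rule 3).
With Valgor and Lunzin, Lammir is earned (Rule 5).

Yes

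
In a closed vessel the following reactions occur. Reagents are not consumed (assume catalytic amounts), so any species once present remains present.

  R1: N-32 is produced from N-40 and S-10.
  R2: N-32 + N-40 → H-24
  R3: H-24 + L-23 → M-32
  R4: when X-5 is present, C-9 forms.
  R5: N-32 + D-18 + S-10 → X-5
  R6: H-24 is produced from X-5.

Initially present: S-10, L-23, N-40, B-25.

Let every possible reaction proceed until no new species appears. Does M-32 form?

Yes

N-40 and S-10 present → N-32 forms (R1).
N-32 and N-40 present → H-24 forms (R2).
H-24 and L-23 present → M-32 forms (R3).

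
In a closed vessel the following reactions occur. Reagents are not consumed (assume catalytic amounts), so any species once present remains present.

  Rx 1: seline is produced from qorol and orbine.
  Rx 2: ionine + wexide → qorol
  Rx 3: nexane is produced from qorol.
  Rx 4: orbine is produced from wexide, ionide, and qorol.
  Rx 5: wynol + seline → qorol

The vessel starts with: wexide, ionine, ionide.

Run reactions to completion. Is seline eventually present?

ionine and wexide present → qorol forms (Rx 2).
wexide, ionide, and qorol present → orbine forms (Rx 4).
qorol and orbine present → seline forms (Rx 1).

Yes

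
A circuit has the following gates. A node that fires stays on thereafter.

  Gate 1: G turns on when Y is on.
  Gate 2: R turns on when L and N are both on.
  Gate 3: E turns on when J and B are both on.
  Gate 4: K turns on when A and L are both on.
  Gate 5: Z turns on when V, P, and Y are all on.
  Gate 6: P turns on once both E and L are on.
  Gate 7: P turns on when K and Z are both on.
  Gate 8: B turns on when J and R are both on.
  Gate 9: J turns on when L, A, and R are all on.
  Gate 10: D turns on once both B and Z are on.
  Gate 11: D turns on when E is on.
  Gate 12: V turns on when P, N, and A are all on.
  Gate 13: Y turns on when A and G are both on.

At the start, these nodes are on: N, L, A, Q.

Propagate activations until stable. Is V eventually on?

Yes

Gate 2: L and N on → R on.
L, A, and R are on, so J turns on (Gate 9).
J and R are on, so B turns on (Gate 8).
Gate 3: J and B on → E on.
Gate 6: E and L on → P on.
Gate 12: P, N, and A on → V on.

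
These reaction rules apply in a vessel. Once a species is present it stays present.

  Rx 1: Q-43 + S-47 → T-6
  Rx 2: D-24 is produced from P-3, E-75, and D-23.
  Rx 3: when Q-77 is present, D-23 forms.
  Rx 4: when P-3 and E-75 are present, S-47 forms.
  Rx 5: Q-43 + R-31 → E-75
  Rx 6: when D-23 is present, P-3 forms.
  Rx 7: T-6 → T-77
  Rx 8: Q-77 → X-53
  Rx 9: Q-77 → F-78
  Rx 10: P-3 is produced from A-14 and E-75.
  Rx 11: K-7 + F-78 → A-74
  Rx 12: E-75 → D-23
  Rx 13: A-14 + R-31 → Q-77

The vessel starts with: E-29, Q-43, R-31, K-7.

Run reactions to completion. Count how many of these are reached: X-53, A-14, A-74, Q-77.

0

X-53 would need Q-77 (Rx 8), but Q-77 never forms.
No rule produces A-14, and it is not given.
A-74 would need K-7 and F-78 (Rx 11), but F-78 never forms.
Q-77 would need A-14 and R-31 (Rx 13), but A-14 never forms.
None of the 4 are reached.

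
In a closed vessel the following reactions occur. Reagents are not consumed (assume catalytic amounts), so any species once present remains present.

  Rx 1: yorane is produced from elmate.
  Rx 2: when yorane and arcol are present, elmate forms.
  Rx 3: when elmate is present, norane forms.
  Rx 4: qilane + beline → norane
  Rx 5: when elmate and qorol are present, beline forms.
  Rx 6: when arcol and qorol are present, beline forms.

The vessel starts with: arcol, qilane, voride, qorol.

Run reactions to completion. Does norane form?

Yes

arcol and qorol present → beline forms (Rx 6).
qilane and beline present → norane forms (Rx 4).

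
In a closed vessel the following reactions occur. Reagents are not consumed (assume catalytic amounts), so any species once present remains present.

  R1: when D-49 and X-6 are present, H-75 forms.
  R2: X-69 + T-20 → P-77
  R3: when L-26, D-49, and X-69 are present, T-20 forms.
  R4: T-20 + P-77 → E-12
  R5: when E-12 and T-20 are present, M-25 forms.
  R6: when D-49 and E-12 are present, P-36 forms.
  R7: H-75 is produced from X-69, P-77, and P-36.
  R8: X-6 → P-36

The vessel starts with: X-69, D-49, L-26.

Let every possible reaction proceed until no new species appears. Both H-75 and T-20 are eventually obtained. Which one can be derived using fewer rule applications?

T-20

T-20: L-26, D-49, and X-69 present → T-20 forms (R3). [1 rule application]
H-75: L-26, D-49, and X-69 present → T-20 forms (R3). X-69 and T-20 present → P-77 forms (R2). T-20 and P-77 present → E-12 forms (R4). D-49 and E-12 present → P-36 forms (R6). X-69, P-77, and P-36 present → H-75 forms (R7). [5 rule applications]
T-20 needs fewer.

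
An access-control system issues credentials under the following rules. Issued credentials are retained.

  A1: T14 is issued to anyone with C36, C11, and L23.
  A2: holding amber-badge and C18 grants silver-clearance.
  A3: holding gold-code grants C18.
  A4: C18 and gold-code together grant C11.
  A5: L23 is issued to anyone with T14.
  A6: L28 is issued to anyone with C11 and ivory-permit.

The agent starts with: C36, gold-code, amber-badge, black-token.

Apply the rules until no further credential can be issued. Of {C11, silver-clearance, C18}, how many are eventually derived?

Holding gold-code grants C18 (A3).
Holding C18 and gold-code grants C11 (A4).
Holding amber-badge and C18 grants silver-clearance (A2).
C11: reached.
silver-clearance: reached.
C18: reached.
All 3 are reached.

3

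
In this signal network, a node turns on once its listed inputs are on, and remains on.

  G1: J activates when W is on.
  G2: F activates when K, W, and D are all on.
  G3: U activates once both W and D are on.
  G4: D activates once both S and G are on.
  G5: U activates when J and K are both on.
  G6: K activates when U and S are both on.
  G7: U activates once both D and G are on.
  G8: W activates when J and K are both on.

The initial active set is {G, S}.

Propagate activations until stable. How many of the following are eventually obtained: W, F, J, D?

1

G4: S and G on → D on.
W would need J and K (G8), but J never turns on.
F would need K, W, and D (G2), but W never turns on.
J would need W (G1), but W never turns on.
D: reached.
Reached: D — 1 of the 4.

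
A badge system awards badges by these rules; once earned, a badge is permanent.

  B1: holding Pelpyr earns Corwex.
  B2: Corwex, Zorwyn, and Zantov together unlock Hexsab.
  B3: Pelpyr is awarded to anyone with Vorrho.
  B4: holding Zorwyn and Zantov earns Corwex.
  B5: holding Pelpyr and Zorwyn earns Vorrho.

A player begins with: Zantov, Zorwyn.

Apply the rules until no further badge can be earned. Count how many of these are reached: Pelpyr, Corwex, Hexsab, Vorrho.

2

With Zorwyn and Zantov, Corwex is earned (B4).
With Corwex, Zorwyn, and Zantov, Hexsab is earned (B2).
Pelpyr would need Vorrho (B3), but Vorrho is never earned.
Corwex: reached.
Hexsab: reached.
Vorrho would need Pelpyr and Zorwyn (B5), but Pelpyr is never earned.
Reached: Corwex and Hexsab — 2 of the 4.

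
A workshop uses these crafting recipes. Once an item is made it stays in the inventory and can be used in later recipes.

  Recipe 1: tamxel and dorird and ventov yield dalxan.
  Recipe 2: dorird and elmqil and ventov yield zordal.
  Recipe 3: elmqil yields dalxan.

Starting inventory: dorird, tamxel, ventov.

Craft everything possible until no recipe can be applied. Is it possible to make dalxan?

Yes

tamxel and dorird and ventov → dalxan (Recipe 1).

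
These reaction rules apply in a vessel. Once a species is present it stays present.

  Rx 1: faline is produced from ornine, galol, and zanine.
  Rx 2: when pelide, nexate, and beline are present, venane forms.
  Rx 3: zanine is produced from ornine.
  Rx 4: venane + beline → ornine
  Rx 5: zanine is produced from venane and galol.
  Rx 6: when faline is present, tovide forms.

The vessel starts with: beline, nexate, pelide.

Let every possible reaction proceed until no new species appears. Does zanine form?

pelide, nexate, and beline present → venane forms (Rx 2).
venane and beline present → ornine forms (Rx 4).
ornine present → zanine forms (Rx 3).

Yes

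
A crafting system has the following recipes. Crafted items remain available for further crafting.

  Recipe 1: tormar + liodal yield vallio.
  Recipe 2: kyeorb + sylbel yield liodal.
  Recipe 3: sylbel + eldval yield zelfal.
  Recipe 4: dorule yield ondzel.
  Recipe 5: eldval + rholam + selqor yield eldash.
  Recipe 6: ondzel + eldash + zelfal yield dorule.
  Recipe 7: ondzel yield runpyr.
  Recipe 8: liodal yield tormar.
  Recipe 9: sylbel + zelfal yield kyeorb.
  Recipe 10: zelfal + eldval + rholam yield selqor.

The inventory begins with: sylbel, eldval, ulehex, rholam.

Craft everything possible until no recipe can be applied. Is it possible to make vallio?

Using Recipe 3, sylbel and eldval make zelfal.
sylbel + zelfal → kyeorb (Recipe 9).
Using Recipe 2, kyeorb and sylbel make liodal.
liodal → tormar (Recipe 8).
tormar + liodal → vallio (Recipe 1).

Yes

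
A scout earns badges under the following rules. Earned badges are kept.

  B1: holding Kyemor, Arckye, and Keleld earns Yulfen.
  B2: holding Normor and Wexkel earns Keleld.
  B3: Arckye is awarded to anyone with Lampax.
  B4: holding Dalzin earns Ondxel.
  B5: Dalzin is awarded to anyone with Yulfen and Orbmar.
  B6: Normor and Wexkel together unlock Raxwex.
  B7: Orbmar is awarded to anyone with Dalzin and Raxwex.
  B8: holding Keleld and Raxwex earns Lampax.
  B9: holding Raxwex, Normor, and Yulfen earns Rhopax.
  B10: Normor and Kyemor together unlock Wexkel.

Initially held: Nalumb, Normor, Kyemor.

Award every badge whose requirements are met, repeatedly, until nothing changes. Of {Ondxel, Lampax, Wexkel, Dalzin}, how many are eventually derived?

2

With Normor and Kyemor, Wexkel is earned (B10).
With Normor and Wexkel, Raxwex is earned (B6).
With Normor and Wexkel, Keleld is earned (B2).
With Keleld and Raxwex, Lampax is earned (B8).
Ondxel would need Dalzin (B4), but Dalzin is never earned.
Lampax: reached.
Wexkel: reached.
Dalzin would need Yulfen and Orbmar (B5), but Orbmar is never earned.
Reached: Lampax and Wexkel — 2 of the 4.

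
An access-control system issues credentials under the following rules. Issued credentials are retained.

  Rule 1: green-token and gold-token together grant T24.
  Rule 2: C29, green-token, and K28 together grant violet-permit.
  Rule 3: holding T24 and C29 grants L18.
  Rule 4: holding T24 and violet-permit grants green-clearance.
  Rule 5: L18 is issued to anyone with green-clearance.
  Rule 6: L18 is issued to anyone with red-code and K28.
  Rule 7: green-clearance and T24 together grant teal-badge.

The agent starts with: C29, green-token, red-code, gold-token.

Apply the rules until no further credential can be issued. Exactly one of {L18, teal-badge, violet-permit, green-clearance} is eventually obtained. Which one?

Holding green-token and gold-token grants T24 (Rule 1).
Holding T24 and C29 grants L18 (Rule 3).
green-clearance would need T24 and violet-permit (Rule 4), but violet-permit is never granted. teal-badge would need green-clearance and T24 (Rule 7), but green-clearance is never granted. violet-permit would need C29, green-token, and K28 (Rule 2), but K28 is never granted.

L18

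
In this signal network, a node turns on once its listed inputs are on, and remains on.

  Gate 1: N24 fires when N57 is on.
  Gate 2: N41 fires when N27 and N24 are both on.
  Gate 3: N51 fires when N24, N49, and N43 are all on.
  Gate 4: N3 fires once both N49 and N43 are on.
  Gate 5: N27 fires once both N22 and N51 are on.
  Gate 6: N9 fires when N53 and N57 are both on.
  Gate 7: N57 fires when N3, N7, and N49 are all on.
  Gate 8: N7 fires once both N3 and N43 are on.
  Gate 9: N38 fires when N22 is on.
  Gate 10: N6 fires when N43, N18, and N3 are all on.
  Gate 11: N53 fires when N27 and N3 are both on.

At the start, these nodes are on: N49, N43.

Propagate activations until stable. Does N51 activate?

Gate 4: N49 and N43 on → N3 on.
N3 and N43 are on, so N7 fires (Gate 8).
Gate 7: N3, N7, and N49 on → N57 on.
Gate 1: N57 on → N24 on.
Gate 3: N24, N49, and N43 on → N51 on.

Yes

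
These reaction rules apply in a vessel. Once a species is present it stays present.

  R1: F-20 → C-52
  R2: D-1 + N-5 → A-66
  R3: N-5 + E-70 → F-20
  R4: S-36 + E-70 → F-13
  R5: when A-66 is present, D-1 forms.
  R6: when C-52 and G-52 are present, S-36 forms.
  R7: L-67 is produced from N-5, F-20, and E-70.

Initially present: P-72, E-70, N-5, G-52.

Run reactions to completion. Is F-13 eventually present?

Yes

N-5 and E-70 present → F-20 forms (R3).
F-20 present → C-52 forms (R1).
C-52 and G-52 present → S-36 forms (R6).
S-36 and E-70 present → F-13 forms (R4).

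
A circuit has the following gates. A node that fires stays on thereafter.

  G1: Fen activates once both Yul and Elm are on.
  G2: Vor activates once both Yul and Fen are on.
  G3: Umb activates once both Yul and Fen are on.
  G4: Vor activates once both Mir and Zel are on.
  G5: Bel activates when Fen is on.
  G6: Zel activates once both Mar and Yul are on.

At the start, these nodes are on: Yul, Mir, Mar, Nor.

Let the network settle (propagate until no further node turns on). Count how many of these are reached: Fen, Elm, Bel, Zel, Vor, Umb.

2

G6: Mar and Yul on → Zel on.
Mir and Zel are on, so Vor activates (G4).
Fen would need Yul and Elm (G1), but Elm never turns on.
No rule produces Elm, and it is not given.
Bel would need Fen (G5), but Fen never turns on.
Zel: reached.
Vor: reached.
Umb would need Yul and Fen (G3), but Fen never turns on.
Reached: Zel and Vor — 2 of the 6.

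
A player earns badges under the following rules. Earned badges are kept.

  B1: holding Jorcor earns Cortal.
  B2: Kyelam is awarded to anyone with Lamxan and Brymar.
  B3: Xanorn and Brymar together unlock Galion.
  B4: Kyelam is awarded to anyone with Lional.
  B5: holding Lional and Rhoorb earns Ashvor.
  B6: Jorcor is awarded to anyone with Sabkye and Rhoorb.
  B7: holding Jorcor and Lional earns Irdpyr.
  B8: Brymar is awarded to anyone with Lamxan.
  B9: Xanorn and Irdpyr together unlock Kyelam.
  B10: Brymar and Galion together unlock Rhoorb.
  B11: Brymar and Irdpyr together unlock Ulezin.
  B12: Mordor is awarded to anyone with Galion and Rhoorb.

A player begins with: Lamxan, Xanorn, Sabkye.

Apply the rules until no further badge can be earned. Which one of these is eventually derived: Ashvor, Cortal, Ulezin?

Cortal

With Lamxan, Brymar is earned (B8).
With Xanorn and Brymar, Galion is earned (B3).
With Brymar and Galion, Rhoorb is earned (B10).
With Sabkye and Rhoorb, Jorcor is earned (B6).
With Jorcor, Cortal is earned (B1).
Ulezin would need Brymar and Irdpyr (B11), but Irdpyr is never earned. Ashvor would need Lional and Rhoorb (B5), but Lional is never earned.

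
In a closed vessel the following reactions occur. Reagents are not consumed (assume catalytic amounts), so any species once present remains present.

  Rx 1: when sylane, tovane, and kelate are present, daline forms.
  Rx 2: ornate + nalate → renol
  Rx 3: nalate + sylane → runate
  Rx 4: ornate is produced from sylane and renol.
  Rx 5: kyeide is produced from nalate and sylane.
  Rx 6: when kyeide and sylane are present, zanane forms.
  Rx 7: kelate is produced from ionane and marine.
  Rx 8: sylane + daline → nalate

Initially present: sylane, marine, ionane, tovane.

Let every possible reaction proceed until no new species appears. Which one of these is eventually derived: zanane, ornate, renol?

zanane

ionane and marine present → kelate forms (Rx 7).
sylane, tovane, and kelate present → daline forms (Rx 1).
sylane and daline present → nalate forms (Rx 8).
nalate and sylane present → kyeide forms (Rx 5).
kyeide and sylane present → zanane forms (Rx 6).
ornate would need sylane and renol (Rx 4), but renol never forms. renol would need ornate and nalate (Rx 2), but ornate never forms.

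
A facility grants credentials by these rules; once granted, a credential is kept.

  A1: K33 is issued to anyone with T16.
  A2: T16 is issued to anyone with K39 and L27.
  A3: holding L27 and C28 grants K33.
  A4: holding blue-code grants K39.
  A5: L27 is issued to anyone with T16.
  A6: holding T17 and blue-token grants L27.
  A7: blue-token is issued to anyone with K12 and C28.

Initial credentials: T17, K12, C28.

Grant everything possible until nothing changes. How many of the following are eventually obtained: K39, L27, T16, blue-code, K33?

Holding K12 and C28 grants blue-token (A7).
Holding T17 and blue-token grants L27 (A6).
Holding L27 and C28 grants K33 (A3).
K39 would need blue-code (A4), but blue-code is never granted.
L27: reached.
T16 would need K39 and L27 (A2), but K39 is never granted.
No rule produces blue-code, and it is not given.
K33: reached.
Reached: L27 and K33 — 2 of the 5.

2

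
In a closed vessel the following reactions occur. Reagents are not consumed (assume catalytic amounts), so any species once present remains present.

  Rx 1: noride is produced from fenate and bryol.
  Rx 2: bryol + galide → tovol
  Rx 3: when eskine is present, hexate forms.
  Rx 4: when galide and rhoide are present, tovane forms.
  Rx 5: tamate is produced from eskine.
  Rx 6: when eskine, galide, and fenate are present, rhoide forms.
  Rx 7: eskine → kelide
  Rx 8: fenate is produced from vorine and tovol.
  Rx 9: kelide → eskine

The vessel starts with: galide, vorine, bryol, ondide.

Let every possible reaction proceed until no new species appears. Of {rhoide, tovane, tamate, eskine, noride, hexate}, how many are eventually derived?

1

bryol and galide present → tovol forms (Rx 2).
vorine and tovol present → fenate forms (Rx 8).
fenate and bryol present → noride forms (Rx 1).
rhoide would need eskine, galide, and fenate (Rx 6), but eskine never forms.
tovane would need galide and rhoide (Rx 4), but rhoide never forms.
tamate would need eskine (Rx 5), but eskine never forms.
eskine would need kelide (Rx 9), but kelide never forms.
noride: reached.
hexate would need eskine (Rx 3), but eskine never forms.
Reached: noride — 1 of the 6.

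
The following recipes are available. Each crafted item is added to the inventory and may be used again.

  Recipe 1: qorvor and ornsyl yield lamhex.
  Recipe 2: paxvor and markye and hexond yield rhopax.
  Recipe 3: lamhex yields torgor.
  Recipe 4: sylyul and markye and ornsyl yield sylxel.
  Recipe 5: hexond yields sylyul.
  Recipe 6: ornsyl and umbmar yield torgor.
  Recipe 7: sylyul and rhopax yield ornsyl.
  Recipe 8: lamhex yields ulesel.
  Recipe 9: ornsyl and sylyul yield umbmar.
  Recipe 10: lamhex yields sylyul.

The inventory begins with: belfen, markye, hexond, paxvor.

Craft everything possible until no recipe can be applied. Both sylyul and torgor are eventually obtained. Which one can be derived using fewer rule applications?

sylyul: Using Recipe 5, hexond makes sylyul. [1 rule application]
torgor: paxvor and markye and hexond → rhopax (Recipe 2). hexond → sylyul (Recipe 5). sylyul and rhopax → ornsyl (Recipe 7). ornsyl and sylyul → umbmar (Recipe 9). ornsyl and umbmar → torgor (Recipe 6). [5 rule applications]
sylyul needs fewer.

sylyul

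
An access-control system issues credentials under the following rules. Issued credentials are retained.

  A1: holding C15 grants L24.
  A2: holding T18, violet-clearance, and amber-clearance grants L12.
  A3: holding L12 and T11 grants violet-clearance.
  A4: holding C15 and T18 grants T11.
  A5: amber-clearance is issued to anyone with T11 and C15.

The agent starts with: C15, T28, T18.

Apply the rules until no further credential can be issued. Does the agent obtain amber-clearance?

Holding C15 and T18 grants T11 (A4).
Holding T11 and C15 grants amber-clearance (A5).

Yes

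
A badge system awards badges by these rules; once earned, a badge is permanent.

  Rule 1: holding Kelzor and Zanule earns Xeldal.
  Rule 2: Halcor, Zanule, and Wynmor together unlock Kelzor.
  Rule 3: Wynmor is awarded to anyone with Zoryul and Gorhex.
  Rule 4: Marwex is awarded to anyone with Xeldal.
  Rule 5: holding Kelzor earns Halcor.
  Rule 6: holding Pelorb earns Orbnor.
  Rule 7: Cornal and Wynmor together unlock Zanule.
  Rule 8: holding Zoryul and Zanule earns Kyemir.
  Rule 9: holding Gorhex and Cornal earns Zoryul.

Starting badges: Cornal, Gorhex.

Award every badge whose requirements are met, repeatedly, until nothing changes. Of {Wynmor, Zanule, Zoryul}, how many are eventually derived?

With Gorhex and Cornal, Zoryul is earned (Rule 9).
With Zoryul and Gorhex, Wynmor is earned (Rule 3).
With Cornal and Wynmor, Zanule is earned (Rule 7).
Wynmor: reached.
Zanule: reached.
Zoryul: reached.
All 3 are reached.

3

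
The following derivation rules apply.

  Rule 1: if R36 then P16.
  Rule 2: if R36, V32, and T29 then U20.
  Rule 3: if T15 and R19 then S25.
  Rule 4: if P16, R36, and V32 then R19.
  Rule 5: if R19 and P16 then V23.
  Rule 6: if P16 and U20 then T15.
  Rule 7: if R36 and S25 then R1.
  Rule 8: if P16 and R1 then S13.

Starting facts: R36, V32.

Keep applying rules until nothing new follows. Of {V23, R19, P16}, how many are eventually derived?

3

R36 holds, so P16 follows (Rule 1).
P16, R36, and V32 hold, so R19 follows (Rule 4).
R19 and P16 hold, so V23 follows (Rule 5).
V23: reached.
R19: reached.
P16: reached.
All 3 are reached.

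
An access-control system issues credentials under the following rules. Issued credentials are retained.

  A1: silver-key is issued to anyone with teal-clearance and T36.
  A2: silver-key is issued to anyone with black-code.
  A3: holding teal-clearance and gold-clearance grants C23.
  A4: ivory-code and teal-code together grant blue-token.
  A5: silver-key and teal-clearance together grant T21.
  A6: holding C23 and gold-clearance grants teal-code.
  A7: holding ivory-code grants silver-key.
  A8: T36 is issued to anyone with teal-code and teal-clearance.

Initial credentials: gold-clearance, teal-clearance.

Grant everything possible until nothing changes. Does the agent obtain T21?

Yes

Holding teal-clearance and gold-clearance grants C23 (A3).
Holding C23 and gold-clearance grants teal-code (A6).
Holding teal-code and teal-clearance grants T36 (A8).
Holding teal-clearance and T36 grants silver-key (A1).
Holding silver-key and teal-clearance grants T21 (A5).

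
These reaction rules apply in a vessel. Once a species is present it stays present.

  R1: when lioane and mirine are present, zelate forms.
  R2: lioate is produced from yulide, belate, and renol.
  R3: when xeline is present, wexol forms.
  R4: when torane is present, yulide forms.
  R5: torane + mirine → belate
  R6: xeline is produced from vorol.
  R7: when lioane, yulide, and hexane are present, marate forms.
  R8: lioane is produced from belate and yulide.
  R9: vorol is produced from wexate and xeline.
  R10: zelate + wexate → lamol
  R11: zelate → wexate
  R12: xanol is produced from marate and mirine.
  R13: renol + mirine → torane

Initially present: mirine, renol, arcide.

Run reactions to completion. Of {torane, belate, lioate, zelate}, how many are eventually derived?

renol and mirine present → torane forms (R13).
torane and mirine present → belate forms (R5).
torane present → yulide forms (R4).
belate and yulide present → lioane forms (R8).
yulide, belate, and renol present → lioate forms (R2).
lioane and mirine present → zelate forms (R1).
torane: reached.
belate: reached.
lioate: reached.
zelate: reached.
All 4 are reached.

4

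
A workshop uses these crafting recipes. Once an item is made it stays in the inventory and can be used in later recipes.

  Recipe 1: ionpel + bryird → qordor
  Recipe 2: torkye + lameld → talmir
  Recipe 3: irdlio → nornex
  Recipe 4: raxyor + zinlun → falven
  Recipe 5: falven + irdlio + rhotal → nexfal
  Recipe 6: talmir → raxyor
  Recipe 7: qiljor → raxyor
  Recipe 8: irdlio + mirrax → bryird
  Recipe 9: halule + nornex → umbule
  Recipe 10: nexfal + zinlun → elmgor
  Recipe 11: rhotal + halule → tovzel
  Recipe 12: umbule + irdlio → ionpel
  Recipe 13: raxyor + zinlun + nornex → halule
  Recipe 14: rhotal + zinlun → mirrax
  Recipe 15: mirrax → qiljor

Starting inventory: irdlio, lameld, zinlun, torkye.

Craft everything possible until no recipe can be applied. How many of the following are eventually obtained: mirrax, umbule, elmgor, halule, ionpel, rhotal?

irdlio → nornex (Recipe 3).
Using Recipe 2, torkye and lameld make talmir.
Using Recipe 6, talmir makes raxyor.
Using Recipe 13, raxyor, zinlun, and nornex make halule.
Using Recipe 9, halule and nornex make umbule.
umbule + irdlio → ionpel (Recipe 12).
mirrax would need rhotal and zinlun (Recipe 14), but rhotal is never obtained.
umbule: reached.
elmgor would need nexfal and zinlun (Recipe 10), but nexfal is never obtained.
halule: reached.
ionpel: reached.
No rule produces rhotal, and it is not given.
Reached: umbule, halule, and ionpel — 3 of the 6.

3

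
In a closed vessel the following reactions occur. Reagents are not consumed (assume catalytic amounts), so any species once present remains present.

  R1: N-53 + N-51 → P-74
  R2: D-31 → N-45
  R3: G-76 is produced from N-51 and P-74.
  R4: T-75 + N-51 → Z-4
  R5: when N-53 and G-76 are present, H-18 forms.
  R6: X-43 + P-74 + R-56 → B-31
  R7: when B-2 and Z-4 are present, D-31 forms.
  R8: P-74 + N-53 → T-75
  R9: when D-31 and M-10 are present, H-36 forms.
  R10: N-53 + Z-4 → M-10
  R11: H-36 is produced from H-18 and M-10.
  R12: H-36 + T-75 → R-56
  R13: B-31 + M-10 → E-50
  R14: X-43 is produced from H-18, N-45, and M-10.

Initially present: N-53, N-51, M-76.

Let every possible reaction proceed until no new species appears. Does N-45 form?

No

N-45 would need D-31 (R2), but D-31 never forms.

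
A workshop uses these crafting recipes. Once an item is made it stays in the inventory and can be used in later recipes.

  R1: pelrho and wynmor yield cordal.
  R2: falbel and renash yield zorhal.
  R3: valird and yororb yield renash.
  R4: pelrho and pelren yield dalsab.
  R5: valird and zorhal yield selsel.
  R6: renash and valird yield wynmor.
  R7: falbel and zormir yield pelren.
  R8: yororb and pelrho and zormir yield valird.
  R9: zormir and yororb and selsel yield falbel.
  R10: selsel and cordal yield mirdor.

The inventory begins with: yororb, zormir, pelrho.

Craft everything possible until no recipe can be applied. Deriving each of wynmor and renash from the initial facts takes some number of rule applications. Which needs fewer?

renash

renash: yororb and pelrho and zormir → valird (R8). valird and yororb → renash (R3). [2 rule applications]
wynmor: Using R8, yororb, pelrho, and zormir make valird. valird and yororb → renash (R3). renash and valird → wynmor (R6). [3 rule applications]
renash needs fewer.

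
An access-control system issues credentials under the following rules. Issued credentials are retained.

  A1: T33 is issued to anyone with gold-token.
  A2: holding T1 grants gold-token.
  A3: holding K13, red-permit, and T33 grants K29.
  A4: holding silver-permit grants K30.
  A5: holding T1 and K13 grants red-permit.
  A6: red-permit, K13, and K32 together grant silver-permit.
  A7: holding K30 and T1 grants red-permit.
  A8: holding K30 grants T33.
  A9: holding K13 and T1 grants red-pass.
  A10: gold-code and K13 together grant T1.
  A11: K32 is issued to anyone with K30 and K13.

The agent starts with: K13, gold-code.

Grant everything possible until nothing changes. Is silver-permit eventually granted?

silver-permit would need red-permit, K13, and K32 (A6), but K32 is never granted.

No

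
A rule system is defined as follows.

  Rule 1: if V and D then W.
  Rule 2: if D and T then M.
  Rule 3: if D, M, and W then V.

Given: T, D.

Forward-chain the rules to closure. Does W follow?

No

W would need V and D (Rule 1), but V is never established.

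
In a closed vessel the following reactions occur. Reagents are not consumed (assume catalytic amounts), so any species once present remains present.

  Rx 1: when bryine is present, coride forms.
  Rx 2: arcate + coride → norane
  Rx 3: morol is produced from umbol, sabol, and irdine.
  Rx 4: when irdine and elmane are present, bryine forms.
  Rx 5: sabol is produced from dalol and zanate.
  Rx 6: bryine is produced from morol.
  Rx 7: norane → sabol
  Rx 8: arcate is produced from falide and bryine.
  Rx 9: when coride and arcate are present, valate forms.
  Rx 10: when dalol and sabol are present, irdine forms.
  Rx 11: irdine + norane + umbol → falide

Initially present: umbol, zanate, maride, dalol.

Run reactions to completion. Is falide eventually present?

falide would need irdine, norane, and umbol (Rx 11), but norane never forms.

No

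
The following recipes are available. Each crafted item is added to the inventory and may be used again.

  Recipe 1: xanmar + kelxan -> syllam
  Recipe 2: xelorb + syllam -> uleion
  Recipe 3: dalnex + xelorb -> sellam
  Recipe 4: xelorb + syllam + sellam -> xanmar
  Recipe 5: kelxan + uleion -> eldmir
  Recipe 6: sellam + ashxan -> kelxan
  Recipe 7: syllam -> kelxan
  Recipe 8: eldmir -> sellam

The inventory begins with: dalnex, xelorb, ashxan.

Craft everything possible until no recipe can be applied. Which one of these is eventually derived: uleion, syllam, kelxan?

dalnex + xelorb -> sellam (Recipe 3).
Using Recipe 6, sellam and ashxan make kelxan.
uleion would need xelorb and syllam (Recipe 2), but syllam is never obtained. syllam would need xanmar and kelxan (Recipe 1), but xanmar is never obtained.

kelxan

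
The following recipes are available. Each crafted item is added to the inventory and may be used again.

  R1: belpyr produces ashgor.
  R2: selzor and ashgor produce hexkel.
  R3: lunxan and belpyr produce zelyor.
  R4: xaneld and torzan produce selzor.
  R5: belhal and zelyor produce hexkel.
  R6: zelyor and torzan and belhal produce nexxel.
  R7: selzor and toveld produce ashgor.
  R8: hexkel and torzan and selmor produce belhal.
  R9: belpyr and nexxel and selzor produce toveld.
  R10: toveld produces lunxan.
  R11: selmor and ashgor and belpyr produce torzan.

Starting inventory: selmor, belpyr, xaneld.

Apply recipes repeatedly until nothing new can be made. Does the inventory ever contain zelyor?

zelyor would need lunxan and belpyr (R3), but lunxan is never obtained.

No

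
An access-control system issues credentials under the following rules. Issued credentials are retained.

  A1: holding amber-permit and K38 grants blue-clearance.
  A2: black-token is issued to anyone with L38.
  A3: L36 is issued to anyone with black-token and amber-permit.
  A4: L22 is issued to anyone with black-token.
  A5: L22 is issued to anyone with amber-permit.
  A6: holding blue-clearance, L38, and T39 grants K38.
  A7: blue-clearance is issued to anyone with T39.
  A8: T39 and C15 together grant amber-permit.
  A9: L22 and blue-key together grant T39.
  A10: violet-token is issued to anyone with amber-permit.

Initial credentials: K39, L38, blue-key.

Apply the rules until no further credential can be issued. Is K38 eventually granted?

Holding L38 grants black-token (A2).
Holding black-token grants L22 (A4).
Holding L22 and blue-key grants T39 (A9).
Holding T39 grants blue-clearance (A7).
Holding blue-clearance, L38, and T39 grants K38 (A6).

Yes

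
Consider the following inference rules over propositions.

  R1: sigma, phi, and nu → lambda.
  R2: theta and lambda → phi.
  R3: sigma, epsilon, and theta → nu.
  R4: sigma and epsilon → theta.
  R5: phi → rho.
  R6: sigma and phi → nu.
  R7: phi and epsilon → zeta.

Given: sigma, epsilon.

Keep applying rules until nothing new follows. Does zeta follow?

No

zeta would need phi and epsilon (R7), but phi is never established.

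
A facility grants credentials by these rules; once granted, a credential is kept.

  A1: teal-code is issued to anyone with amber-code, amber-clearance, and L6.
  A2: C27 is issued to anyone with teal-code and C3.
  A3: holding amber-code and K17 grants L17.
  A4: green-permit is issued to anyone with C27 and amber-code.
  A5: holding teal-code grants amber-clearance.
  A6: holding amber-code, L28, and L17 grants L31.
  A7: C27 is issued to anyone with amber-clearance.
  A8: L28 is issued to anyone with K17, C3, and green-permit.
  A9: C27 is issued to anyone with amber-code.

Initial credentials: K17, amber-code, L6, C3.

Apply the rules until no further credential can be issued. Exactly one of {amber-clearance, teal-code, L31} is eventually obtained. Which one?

L31

Holding amber-code grants C27 (A9).
Holding amber-code and K17 grants L17 (A3).
Holding C27 and amber-code grants green-permit (A4).
Holding K17, C3, and green-permit grants L28 (A8).
Holding amber-code, L28, and L17 grants L31 (A6).
amber-clearance would need teal-code (A5), but teal-code is never granted. teal-code would need amber-code, amber-clearance, and L6 (A1), but amber-clearance is never granted.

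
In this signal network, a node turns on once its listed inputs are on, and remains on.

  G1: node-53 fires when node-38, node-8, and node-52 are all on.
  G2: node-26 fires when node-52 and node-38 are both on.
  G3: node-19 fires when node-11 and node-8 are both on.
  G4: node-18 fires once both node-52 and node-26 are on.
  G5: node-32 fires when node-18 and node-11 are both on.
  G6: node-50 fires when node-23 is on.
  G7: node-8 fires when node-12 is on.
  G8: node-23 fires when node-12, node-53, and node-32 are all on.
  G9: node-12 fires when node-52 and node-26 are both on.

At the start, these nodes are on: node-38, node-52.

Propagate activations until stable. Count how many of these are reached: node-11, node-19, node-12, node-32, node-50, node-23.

1

G2: node-52 and node-38 on → node-26 on.
G9: node-52 and node-26 on → node-12 on.
No rule produces node-11, and it is not given.
node-19 would need node-11 and node-8 (G3), but node-11 never turns on.
node-12: reached.
node-32 would need node-18 and node-11 (G5), but node-11 never turns on.
node-50 would need node-23 (G6), but node-23 never turns on.
node-23 would need node-12, node-53, and node-32 (G8), but node-32 never turns on.
Reached: node-12 — 1 of the 6.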